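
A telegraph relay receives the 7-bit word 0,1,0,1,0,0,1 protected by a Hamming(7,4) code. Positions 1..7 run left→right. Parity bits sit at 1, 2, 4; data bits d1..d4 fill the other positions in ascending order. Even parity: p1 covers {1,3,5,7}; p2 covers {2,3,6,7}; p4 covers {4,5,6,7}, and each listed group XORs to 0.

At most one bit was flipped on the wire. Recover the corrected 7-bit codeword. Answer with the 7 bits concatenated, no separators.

1101001

s1 (pos 1,3,5,7): 0⊕0⊕0⊕1 = 1
s2 (pos 2,3,6,7): 1⊕0⊕0⊕1 = 0
s4 (pos 4,5,6,7): 1⊕0⊕0⊕1 = 0
Syndrome s4…s1 = 001 → error at position 1.
Flip position 1: 0101001 → 1101001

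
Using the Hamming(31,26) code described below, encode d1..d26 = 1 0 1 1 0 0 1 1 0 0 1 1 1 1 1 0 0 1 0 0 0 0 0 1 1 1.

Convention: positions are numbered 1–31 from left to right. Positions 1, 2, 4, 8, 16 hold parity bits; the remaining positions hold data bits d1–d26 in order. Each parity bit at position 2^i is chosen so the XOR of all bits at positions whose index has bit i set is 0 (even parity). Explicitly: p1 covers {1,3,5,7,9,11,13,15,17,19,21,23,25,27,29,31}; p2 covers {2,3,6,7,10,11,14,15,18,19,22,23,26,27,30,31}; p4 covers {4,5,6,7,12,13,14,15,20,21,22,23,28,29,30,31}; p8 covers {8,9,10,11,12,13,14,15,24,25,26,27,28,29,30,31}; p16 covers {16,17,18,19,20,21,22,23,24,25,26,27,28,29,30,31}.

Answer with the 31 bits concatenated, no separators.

1011011000110010111100100000111

Place data at non-parity positions: p1 p2 1 p4 0 1 1 p8 0 0 1 1 0 0 1 p16 1 1 1 1 0 0 1 0 0 0 0 0 1 1 1
p1 (pos 1,3,5,7,9,11,13,15,17,19,21,23,25,27,29,31): XOR of data positions = 1⊕0⊕1⊕0⊕1⊕0⊕1⊕1⊕1⊕0⊕1⊕0⊕0⊕1⊕1 = 1
p2 (pos 2,3,6,7,10,11,14,15,18,19,22,23,26,27,30,31): XOR of data positions = 1⊕1⊕1⊕0⊕1⊕0⊕1⊕1⊕1⊕0⊕1⊕0⊕0⊕1⊕1 = 0
p4 (pos 4,5,6,7,12,13,14,15,20,21,22,23,28,29,30,31): XOR of data positions = 0⊕1⊕1⊕1⊕0⊕0⊕1⊕1⊕0⊕0⊕1⊕0⊕1⊕1⊕1 = 1
p8 (pos 8,9,10,11,12,13,14,15,24,25,26,27,28,29,30,31): XOR of data positions = 0⊕0⊕1⊕1⊕0⊕0⊕1⊕0⊕0⊕0⊕0⊕0⊕1⊕1⊕1 = 0
p16 (pos 16,17,18,19,20,21,22,23,24,25,26,27,28,29,30,31): XOR of data positions = 1⊕1⊕1⊕1⊕0⊕0⊕1⊕0⊕0⊕0⊕0⊕0⊕1⊕1⊕1 = 0
Codeword: 1011011000110010111100100000111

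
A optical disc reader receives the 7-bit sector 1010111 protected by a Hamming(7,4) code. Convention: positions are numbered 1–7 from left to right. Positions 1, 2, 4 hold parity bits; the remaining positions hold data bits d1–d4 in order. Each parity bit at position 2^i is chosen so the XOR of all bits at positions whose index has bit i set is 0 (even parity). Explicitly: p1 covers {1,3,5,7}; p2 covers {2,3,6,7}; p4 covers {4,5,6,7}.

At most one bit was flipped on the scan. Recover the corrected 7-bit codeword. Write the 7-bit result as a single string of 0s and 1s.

s1 (pos 1,3,5,7): 1⊕1⊕1⊕1 = 0
s2 (pos 2,3,6,7): 0⊕1⊕1⊕1 = 1
s4 (pos 4,5,6,7): 0⊕1⊕1⊕1 = 1
Syndrome s4…s1 = 110 → error at position 6.
Flip position 6: 1010111 → 1010101

1010101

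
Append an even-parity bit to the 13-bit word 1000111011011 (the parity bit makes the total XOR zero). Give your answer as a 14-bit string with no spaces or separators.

XOR of the 13 data bits: 1⊕0⊕0⊕0⊕1⊕1⊕1⊕0⊕1⊕1⊕0⊕1⊕1 = 0
Parity bit = 0 (so all 14 bits XOR to 0).

10001110110110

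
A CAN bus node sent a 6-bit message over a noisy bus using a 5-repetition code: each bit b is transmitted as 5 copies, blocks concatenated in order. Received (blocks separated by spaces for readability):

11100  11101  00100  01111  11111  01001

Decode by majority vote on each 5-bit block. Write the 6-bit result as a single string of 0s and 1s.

Block 1 (11100): 3 ones → 1
Block 2 (11101): 4 ones → 1
Block 3 (00100): 1 one → 0
Block 4 (01111): 4 ones → 1
Block 5 (11111): 5 ones → 1
Block 6 (01001): 2 ones → 0

110110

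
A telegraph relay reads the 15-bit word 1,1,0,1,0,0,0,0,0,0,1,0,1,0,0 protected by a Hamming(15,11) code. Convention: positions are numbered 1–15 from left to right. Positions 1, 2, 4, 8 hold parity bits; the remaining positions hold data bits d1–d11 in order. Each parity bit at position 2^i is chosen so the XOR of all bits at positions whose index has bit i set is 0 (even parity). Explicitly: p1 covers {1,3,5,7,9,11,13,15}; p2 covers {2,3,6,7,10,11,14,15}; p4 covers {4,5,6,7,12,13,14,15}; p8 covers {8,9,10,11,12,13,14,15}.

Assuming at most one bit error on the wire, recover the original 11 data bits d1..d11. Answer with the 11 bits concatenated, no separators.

00000010100

s1 (pos 1,3,5,7,9,11,13,15): 1⊕0⊕0⊕0⊕0⊕1⊕1⊕0 = 1
s2 (pos 2,3,6,7,10,11,14,15): 1⊕0⊕0⊕0⊕0⊕1⊕0⊕0 = 0
s4 (pos 4,5,6,7,12,13,14,15): 1⊕0⊕0⊕0⊕0⊕1⊕0⊕0 = 0
s8 (pos 8,9,10,11,12,13,14,15): 0⊕0⊕0⊕1⊕0⊕1⊕0⊕0 = 0
Syndrome s8…s1 = 0001 → error at position 1.
Flip position 1: 110100000010100 → 010100000010100
Read data bits from positions 3,5,6,7,9,10,11,12,13,14,15: 00000010100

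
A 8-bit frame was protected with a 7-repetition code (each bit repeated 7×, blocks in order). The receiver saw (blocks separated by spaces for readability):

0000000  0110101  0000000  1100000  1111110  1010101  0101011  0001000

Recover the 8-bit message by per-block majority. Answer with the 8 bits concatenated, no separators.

Block 1 (0000000): 0 ones → 0
Block 2 (0110101): 4 ones → 1
Block 3 (0000000): 0 ones → 0
Block 4 (1100000): 2 ones → 0
Block 5 (1111110): 6 ones → 1
Block 6 (1010101): 4 ones → 1
Block 7 (0101011): 4 ones → 1
Block 8 (0001000): 1 one → 0

01001110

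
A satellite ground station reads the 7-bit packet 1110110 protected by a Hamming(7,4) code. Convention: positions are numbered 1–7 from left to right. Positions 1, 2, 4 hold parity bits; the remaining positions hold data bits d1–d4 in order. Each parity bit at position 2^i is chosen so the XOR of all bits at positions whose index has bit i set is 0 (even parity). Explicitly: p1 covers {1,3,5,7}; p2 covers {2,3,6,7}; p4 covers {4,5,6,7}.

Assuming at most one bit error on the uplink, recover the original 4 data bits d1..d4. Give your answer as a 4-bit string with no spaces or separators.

0110

s1 (pos 1,3,5,7): 1⊕1⊕1⊕0 = 1
s2 (pos 2,3,6,7): 1⊕1⊕1⊕0 = 1
s4 (pos 4,5,6,7): 0⊕1⊕1⊕0 = 0
Syndrome s4…s1 = 011 → error at position 3.
Flip position 3: 1110110 → 1100110
Read data bits from positions 3,5,6,7: 0110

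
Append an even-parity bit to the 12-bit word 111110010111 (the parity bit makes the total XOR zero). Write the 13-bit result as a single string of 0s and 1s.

XOR of the 12 data bits: 1⊕1⊕1⊕1⊕1⊕0⊕0⊕1⊕0⊕1⊕1⊕1 = 1
Parity bit = 1 (so all 13 bits XOR to 0).

1111100101111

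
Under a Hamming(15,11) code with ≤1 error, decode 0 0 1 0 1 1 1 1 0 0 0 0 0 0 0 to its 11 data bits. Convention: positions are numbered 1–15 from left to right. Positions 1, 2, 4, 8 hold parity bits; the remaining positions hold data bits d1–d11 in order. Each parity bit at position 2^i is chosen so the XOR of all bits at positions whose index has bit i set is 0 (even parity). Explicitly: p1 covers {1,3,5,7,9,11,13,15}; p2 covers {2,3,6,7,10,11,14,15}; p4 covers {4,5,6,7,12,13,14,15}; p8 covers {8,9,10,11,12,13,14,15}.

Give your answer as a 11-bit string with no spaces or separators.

11110000001

s1 (pos 1,3,5,7,9,11,13,15): 0⊕1⊕1⊕1⊕0⊕0⊕0⊕0 = 1
s2 (pos 2,3,6,7,10,11,14,15): 0⊕1⊕1⊕1⊕0⊕0⊕0⊕0 = 1
s4 (pos 4,5,6,7,12,13,14,15): 0⊕1⊕1⊕1⊕0⊕0⊕0⊕0 = 1
s8 (pos 8,9,10,11,12,13,14,15): 1⊕0⊕0⊕0⊕0⊕0⊕0⊕0 = 1
Syndrome s8…s1 = 1111 → error at position 15.
Flip position 15: 001011110000000 → 001011110000001
Read data bits from positions 3,5,6,7,9,10,11,12,13,14,15: 11110000001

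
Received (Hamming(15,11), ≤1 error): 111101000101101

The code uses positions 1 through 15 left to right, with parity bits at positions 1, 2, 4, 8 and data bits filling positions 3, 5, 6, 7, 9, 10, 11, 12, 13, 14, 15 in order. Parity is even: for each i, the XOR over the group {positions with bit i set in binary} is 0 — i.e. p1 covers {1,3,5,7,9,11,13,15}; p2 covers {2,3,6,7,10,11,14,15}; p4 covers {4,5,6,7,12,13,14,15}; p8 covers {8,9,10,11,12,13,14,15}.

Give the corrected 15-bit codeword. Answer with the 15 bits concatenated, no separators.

s1 (pos 1,3,5,7,9,11,13,15): 1⊕1⊕0⊕0⊕0⊕0⊕1⊕1 = 0
s2 (pos 2,3,6,7,10,11,14,15): 1⊕1⊕1⊕0⊕1⊕0⊕0⊕1 = 1
s4 (pos 4,5,6,7,12,13,14,15): 1⊕0⊕1⊕0⊕1⊕1⊕0⊕1 = 1
s8 (pos 8,9,10,11,12,13,14,15): 0⊕0⊕1⊕0⊕1⊕1⊕0⊕1 = 0
Syndrome s8…s1 = 0110 → error at position 6.
Flip position 6: 111101000101101 → 111100000101101

111100000101101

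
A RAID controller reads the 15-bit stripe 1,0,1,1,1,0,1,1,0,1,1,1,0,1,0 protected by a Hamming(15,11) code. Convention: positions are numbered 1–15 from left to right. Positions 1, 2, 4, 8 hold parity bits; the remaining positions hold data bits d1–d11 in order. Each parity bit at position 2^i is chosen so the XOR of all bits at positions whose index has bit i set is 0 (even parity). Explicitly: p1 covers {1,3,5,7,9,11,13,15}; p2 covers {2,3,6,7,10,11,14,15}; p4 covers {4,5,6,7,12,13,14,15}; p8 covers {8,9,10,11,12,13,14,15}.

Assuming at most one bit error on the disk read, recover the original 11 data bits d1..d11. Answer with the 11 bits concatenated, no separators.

s1 (pos 1,3,5,7,9,11,13,15): 1⊕1⊕1⊕1⊕0⊕1⊕0⊕0 = 1
s2 (pos 2,3,6,7,10,11,14,15): 0⊕1⊕0⊕1⊕1⊕1⊕1⊕0 = 1
s4 (pos 4,5,6,7,12,13,14,15): 1⊕1⊕0⊕1⊕1⊕0⊕1⊕0 = 1
s8 (pos 8,9,10,11,12,13,14,15): 1⊕0⊕1⊕1⊕1⊕0⊕1⊕0 = 1
Syndrome s8…s1 = 1111 → error at position 15.
Flip position 15: 101110110111010 → 101110110111011
Read data bits from positions 3,5,6,7,9,10,11,12,13,14,15: 11010111011

11010111011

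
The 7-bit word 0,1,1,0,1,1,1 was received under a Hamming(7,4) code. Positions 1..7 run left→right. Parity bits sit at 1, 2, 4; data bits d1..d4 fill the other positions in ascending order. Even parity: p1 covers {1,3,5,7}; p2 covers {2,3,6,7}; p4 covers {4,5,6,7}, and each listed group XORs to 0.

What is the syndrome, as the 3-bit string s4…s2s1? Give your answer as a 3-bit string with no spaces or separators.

s1 (pos 1,3,5,7): 0⊕1⊕1⊕1 = 1
s2 (pos 2,3,6,7): 1⊕1⊕1⊕1 = 0
s4 (pos 4,5,6,7): 0⊕1⊕1⊕1 = 1
Syndrome s4…s1 = 101 → error at position 5.

101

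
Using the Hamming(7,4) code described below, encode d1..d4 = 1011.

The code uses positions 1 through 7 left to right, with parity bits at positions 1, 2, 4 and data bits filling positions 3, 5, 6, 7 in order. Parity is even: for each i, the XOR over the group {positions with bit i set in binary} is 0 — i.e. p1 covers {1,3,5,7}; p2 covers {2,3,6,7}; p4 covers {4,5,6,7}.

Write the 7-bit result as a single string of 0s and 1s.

Place data at non-parity positions: p1 p2 1 p4 0 1 1
p1 (pos 1,3,5,7): XOR of data positions = 1⊕0⊕1 = 0
p2 (pos 2,3,6,7): XOR of data positions = 1⊕1⊕1 = 1
p4 (pos 4,5,6,7): XOR of data positions = 0⊕1⊕1 = 0
Codeword: 0110011

0110011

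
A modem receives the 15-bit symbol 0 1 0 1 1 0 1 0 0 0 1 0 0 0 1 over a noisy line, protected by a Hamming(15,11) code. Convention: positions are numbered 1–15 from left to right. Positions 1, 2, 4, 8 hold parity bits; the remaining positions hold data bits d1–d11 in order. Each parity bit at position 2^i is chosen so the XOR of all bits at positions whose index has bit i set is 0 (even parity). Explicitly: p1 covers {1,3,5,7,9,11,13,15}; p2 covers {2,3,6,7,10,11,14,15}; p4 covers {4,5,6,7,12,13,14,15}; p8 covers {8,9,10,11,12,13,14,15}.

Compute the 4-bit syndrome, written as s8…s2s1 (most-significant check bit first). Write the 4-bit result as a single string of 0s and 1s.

s1 (pos 1,3,5,7,9,11,13,15): 0⊕0⊕1⊕1⊕0⊕1⊕0⊕1 = 0
s2 (pos 2,3,6,7,10,11,14,15): 1⊕0⊕0⊕1⊕0⊕1⊕0⊕1 = 0
s4 (pos 4,5,6,7,12,13,14,15): 1⊕1⊕0⊕1⊕0⊕0⊕0⊕1 = 0
s8 (pos 8,9,10,11,12,13,14,15): 0⊕0⊕0⊕1⊕0⊕0⊕0⊕1 = 0
Syndrome s8…s1 = 0000 → no error.

0000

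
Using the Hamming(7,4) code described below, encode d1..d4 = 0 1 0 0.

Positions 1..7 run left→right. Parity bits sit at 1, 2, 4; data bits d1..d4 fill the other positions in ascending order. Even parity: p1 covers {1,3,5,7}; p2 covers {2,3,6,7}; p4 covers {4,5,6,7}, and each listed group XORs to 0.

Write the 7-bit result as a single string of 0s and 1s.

Place data at non-parity positions: p1 p2 0 p4 1 0 0
p1 (pos 1,3,5,7): XOR of data positions = 0⊕1⊕0 = 1
p2 (pos 2,3,6,7): XOR of data positions = 0⊕0⊕0 = 0
p4 (pos 4,5,6,7): XOR of data positions = 1⊕0⊕0 = 1
Codeword: 1001100

1001100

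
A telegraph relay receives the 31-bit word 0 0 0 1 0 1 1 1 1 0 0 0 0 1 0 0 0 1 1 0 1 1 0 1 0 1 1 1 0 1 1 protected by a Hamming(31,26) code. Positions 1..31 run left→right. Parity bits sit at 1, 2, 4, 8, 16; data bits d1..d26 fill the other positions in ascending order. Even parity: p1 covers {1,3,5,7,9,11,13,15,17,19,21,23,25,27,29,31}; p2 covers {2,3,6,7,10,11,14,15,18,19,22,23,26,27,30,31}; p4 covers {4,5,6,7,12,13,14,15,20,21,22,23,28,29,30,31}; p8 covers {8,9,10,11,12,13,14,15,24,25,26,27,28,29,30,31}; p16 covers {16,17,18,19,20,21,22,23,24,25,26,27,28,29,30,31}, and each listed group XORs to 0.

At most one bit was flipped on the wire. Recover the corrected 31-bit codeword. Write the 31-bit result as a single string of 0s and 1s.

s1 (pos 1,3,5,7,9,11,13,15,17,19,21,23,25,27,29,31): 0⊕0⊕0⊕1⊕1⊕0⊕0⊕0⊕0⊕1⊕1⊕0⊕0⊕1⊕0⊕1 = 0
s2 (pos 2,3,6,7,10,11,14,15,18,19,22,23,26,27,30,31): 0⊕0⊕1⊕1⊕0⊕0⊕1⊕0⊕1⊕1⊕1⊕0⊕1⊕1⊕1⊕1 = 0
s4 (pos 4,5,6,7,12,13,14,15,20,21,22,23,28,29,30,31): 1⊕0⊕1⊕1⊕0⊕0⊕1⊕0⊕0⊕1⊕1⊕0⊕1⊕0⊕1⊕1 = 1
s8 (pos 8,9,10,11,12,13,14,15,24,25,26,27,28,29,30,31): 1⊕1⊕0⊕0⊕0⊕0⊕1⊕0⊕1⊕0⊕1⊕1⊕1⊕0⊕1⊕1 = 1
s16 (pos 16,17,18,19,20,21,22,23,24,25,26,27,28,29,30,31): 0⊕0⊕1⊕1⊕0⊕1⊕1⊕0⊕1⊕0⊕1⊕1⊕1⊕0⊕1⊕1 = 0
Syndrome s16…s1 = 01100 → error at position 12.
Flip position 12: 0001011110000100011011010111011 → 0001011110010100011011010111011

0001011110010100011011010111011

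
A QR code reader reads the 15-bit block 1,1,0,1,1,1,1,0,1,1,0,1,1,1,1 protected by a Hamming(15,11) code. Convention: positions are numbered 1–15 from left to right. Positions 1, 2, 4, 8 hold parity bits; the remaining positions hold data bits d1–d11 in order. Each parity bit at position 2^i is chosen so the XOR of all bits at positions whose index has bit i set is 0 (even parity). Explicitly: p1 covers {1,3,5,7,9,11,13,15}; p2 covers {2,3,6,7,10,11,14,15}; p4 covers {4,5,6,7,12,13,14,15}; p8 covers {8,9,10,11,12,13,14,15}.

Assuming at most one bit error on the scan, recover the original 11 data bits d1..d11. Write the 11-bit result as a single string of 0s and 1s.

s1 (pos 1,3,5,7,9,11,13,15): 1⊕0⊕1⊕1⊕1⊕0⊕1⊕1 = 0
s2 (pos 2,3,6,7,10,11,14,15): 1⊕0⊕1⊕1⊕1⊕0⊕1⊕1 = 0
s4 (pos 4,5,6,7,12,13,14,15): 1⊕1⊕1⊕1⊕1⊕1⊕1⊕1 = 0
s8 (pos 8,9,10,11,12,13,14,15): 0⊕1⊕1⊕0⊕1⊕1⊕1⊕1 = 0
Syndrome s8…s1 = 0000 → no error.
Read data bits from positions 3,5,6,7,9,10,11,12,13,14,15: 01111101111

01111101111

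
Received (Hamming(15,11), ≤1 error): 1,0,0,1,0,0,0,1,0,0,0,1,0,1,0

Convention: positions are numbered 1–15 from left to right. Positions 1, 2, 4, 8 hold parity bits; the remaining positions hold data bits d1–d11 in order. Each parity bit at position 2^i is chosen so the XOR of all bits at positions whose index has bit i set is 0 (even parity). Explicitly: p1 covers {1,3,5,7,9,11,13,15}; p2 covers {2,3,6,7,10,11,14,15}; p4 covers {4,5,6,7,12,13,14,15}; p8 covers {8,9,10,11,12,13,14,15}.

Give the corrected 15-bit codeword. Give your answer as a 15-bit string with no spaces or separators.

s1 (pos 1,3,5,7,9,11,13,15): 1⊕0⊕0⊕0⊕0⊕0⊕0⊕0 = 1
s2 (pos 2,3,6,7,10,11,14,15): 0⊕0⊕0⊕0⊕0⊕0⊕1⊕0 = 1
s4 (pos 4,5,6,7,12,13,14,15): 1⊕0⊕0⊕0⊕1⊕0⊕1⊕0 = 1
s8 (pos 8,9,10,11,12,13,14,15): 1⊕0⊕0⊕0⊕1⊕0⊕1⊕0 = 1
Syndrome s8…s1 = 1111 → error at position 15.
Flip position 15: 100100010001010 → 100100010001011

100100010001011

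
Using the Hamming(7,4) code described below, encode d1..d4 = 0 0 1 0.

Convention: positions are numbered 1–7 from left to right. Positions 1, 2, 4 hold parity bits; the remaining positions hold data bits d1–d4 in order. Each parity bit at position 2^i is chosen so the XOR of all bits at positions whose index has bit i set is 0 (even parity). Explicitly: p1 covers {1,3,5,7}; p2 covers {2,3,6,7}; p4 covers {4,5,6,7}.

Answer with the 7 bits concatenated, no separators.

0101010

Place data at non-parity positions: p1 p2 0 p4 0 1 0
p1 (pos 1,3,5,7): XOR of data positions = 0⊕0⊕0 = 0
p2 (pos 2,3,6,7): XOR of data positions = 0⊕1⊕0 = 1
p4 (pos 4,5,6,7): XOR of data positions = 0⊕1⊕0 = 1
Codeword: 0101010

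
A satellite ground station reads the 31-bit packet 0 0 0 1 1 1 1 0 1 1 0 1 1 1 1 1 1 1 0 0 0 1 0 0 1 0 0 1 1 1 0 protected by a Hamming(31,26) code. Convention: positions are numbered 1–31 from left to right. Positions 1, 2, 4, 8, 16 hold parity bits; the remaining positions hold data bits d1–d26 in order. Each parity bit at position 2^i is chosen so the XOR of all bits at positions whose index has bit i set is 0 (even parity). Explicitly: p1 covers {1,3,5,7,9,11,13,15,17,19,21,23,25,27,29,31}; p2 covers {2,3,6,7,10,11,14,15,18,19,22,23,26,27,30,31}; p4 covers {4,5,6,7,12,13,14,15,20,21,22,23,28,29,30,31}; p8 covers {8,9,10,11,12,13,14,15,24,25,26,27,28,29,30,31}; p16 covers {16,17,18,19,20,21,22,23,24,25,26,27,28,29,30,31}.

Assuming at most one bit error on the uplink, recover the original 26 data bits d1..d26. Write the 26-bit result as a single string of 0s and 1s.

s1 (pos 1,3,5,7,9,11,13,15,17,19,21,23,25,27,29,31): 0⊕0⊕1⊕1⊕1⊕0⊕1⊕1⊕1⊕0⊕0⊕0⊕1⊕0⊕1⊕0 = 0
s2 (pos 2,3,6,7,10,11,14,15,18,19,22,23,26,27,30,31): 0⊕0⊕1⊕1⊕1⊕0⊕1⊕1⊕1⊕0⊕1⊕0⊕0⊕0⊕1⊕0 = 0
s4 (pos 4,5,6,7,12,13,14,15,20,21,22,23,28,29,30,31): 1⊕1⊕1⊕1⊕1⊕1⊕1⊕1⊕0⊕0⊕1⊕0⊕1⊕1⊕1⊕0 = 0
s8 (pos 8,9,10,11,12,13,14,15,24,25,26,27,28,29,30,31): 0⊕1⊕1⊕0⊕1⊕1⊕1⊕1⊕0⊕1⊕0⊕0⊕1⊕1⊕1⊕0 = 0
s16 (pos 16,17,18,19,20,21,22,23,24,25,26,27,28,29,30,31): 1⊕1⊕1⊕0⊕0⊕0⊕1⊕0⊕0⊕1⊕0⊕0⊕1⊕1⊕1⊕0 = 0
Syndrome s16…s1 = 00000 → no error.
Read data bits from positions 3,5,6,7,9,10,11,12,13,14,15,17,18,19,20,21,22,23,24,25,26,27,28,29,30,31: 01111101111110001001001110

01111101111110001001001110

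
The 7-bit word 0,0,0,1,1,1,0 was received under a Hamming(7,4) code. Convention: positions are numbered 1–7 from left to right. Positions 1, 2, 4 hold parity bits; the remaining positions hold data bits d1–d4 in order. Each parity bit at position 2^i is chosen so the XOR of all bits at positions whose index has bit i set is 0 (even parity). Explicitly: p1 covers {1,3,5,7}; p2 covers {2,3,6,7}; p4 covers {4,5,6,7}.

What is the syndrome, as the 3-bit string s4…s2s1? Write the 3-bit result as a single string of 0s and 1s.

s1 (pos 1,3,5,7): 0⊕0⊕1⊕0 = 1
s2 (pos 2,3,6,7): 0⊕0⊕1⊕0 = 1
s4 (pos 4,5,6,7): 1⊕1⊕1⊕0 = 1
Syndrome s4…s1 = 111 → error at position 7.

111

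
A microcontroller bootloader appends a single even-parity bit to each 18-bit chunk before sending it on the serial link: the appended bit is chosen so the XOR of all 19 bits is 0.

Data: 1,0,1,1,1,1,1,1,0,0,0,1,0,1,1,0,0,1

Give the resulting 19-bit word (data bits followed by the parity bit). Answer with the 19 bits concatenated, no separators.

XOR of the 18 data bits: 1⊕0⊕1⊕1⊕1⊕1⊕1⊕1⊕0⊕0⊕0⊕1⊕0⊕1⊕1⊕0⊕0⊕1 = 1
Parity bit = 1 (so all 19 bits XOR to 0).

1011111100010110011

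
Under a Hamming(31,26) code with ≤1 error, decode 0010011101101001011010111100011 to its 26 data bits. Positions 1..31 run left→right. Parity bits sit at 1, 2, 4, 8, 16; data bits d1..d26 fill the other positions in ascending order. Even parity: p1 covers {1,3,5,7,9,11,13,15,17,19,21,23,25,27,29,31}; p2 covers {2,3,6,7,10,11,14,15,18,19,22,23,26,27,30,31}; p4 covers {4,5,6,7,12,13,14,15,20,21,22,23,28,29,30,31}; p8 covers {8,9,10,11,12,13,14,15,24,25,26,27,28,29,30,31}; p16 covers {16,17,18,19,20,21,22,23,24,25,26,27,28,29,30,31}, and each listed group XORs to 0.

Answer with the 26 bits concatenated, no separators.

s1 (pos 1,3,5,7,9,11,13,15,17,19,21,23,25,27,29,31): 0⊕1⊕0⊕1⊕0⊕1⊕1⊕0⊕0⊕1⊕1⊕1⊕1⊕0⊕0⊕1 = 1
s2 (pos 2,3,6,7,10,11,14,15,18,19,22,23,26,27,30,31): 0⊕1⊕1⊕1⊕1⊕1⊕0⊕0⊕1⊕1⊕0⊕1⊕1⊕0⊕1⊕1 = 1
s4 (pos 4,5,6,7,12,13,14,15,20,21,22,23,28,29,30,31): 0⊕0⊕1⊕1⊕0⊕1⊕0⊕0⊕0⊕1⊕0⊕1⊕0⊕0⊕1⊕1 = 1
s8 (pos 8,9,10,11,12,13,14,15,24,25,26,27,28,29,30,31): 1⊕0⊕1⊕1⊕0⊕1⊕0⊕0⊕1⊕1⊕1⊕0⊕0⊕0⊕1⊕1 = 1
s16 (pos 16,17,18,19,20,21,22,23,24,25,26,27,28,29,30,31): 1⊕0⊕1⊕1⊕0⊕1⊕0⊕1⊕1⊕1⊕1⊕0⊕0⊕0⊕1⊕1 = 0
Syndrome s16…s1 = 01111 → error at position 15.
Flip position 15: 0010011101101001011010111100011 → 0010011101101011011010111100011
Read data bits from positions 3,5,6,7,9,10,11,12,13,14,15,17,18,19,20,21,22,23,24,25,26,27,28,29,30,31: 10110110101011010111100011

10110110101011010111100011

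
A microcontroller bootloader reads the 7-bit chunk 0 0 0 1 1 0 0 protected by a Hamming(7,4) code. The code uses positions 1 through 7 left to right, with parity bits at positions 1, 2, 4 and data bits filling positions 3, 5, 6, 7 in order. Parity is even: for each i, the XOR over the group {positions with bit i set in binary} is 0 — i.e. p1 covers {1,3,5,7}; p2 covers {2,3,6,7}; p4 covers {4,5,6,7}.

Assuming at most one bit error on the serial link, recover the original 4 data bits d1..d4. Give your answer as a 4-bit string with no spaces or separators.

0100

s1 (pos 1,3,5,7): 0⊕0⊕1⊕0 = 1
s2 (pos 2,3,6,7): 0⊕0⊕0⊕0 = 0
s4 (pos 4,5,6,7): 1⊕1⊕0⊕0 = 0
Syndrome s4…s1 = 001 → error at position 1.
Flip position 1: 0001100 → 1001100
Read data bits from positions 3,5,6,7: 0100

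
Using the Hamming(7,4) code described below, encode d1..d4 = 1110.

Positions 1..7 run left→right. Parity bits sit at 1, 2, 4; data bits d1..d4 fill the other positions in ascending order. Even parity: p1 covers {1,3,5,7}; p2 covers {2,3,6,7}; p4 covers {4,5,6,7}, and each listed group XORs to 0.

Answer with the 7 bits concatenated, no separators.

Place data at non-parity positions: p1 p2 1 p4 1 1 0
p1 (pos 1,3,5,7): XOR of data positions = 1⊕1⊕0 = 0
p2 (pos 2,3,6,7): XOR of data positions = 1⊕1⊕0 = 0
p4 (pos 4,5,6,7): XOR of data positions = 1⊕1⊕0 = 0
Codeword: 0010110

0010110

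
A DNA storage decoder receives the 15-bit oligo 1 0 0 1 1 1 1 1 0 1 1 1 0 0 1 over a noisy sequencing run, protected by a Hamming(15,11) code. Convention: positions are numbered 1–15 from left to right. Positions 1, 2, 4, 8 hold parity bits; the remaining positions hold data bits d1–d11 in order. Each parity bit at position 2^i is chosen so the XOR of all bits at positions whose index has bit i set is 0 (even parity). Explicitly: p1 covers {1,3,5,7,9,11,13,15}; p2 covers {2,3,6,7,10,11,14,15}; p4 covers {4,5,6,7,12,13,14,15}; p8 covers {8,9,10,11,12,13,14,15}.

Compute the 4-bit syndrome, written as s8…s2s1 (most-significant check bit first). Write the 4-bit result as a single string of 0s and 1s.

s1 (pos 1,3,5,7,9,11,13,15): 1⊕0⊕1⊕1⊕0⊕1⊕0⊕1 = 1
s2 (pos 2,3,6,7,10,11,14,15): 0⊕0⊕1⊕1⊕1⊕1⊕0⊕1 = 1
s4 (pos 4,5,6,7,12,13,14,15): 1⊕1⊕1⊕1⊕1⊕0⊕0⊕1 = 0
s8 (pos 8,9,10,11,12,13,14,15): 1⊕0⊕1⊕1⊕1⊕0⊕0⊕1 = 1
Syndrome s8…s1 = 1011 → error at position 11.

1011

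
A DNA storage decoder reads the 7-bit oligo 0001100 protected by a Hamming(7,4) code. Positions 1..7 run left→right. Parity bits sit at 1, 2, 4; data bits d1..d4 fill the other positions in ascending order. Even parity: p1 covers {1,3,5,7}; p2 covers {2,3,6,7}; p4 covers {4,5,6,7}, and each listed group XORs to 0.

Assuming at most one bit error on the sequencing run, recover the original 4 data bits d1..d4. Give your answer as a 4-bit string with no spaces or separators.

0100

s1 (pos 1,3,5,7): 0⊕0⊕1⊕0 = 1
s2 (pos 2,3,6,7): 0⊕0⊕0⊕0 = 0
s4 (pos 4,5,6,7): 1⊕1⊕0⊕0 = 0
Syndrome s4…s1 = 001 → error at position 1.
Flip position 1: 0001100 → 1001100
Read data bits from positions 3,5,6,7: 0100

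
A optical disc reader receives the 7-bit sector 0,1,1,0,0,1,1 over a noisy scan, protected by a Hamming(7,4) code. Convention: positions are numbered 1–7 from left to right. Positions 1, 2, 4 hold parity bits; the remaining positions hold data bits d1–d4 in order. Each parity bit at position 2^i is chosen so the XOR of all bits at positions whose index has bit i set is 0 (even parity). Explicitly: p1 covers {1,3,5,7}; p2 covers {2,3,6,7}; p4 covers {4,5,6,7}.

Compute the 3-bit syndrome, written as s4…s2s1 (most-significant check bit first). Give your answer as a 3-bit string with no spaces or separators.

s1 (pos 1,3,5,7): 0⊕1⊕0⊕1 = 0
s2 (pos 2,3,6,7): 1⊕1⊕1⊕1 = 0
s4 (pos 4,5,6,7): 0⊕0⊕1⊕1 = 0
Syndrome s4…s1 = 000 → no error.

000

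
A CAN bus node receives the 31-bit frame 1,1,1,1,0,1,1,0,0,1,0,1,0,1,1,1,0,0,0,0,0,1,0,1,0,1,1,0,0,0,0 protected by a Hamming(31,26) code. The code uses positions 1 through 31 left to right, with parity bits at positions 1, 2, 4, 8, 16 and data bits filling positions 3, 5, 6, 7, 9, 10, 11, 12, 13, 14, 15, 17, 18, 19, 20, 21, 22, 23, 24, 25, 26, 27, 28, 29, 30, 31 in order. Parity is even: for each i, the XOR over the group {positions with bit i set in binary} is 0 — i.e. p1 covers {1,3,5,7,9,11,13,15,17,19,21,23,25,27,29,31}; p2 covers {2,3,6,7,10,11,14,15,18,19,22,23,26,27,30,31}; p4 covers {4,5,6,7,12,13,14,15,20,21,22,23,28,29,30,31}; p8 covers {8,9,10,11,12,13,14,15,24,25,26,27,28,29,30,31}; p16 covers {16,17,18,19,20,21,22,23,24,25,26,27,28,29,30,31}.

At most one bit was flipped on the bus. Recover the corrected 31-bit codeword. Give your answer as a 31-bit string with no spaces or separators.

1111011001010111000001010110100

s1 (pos 1,3,5,7,9,11,13,15,17,19,21,23,25,27,29,31): 1⊕1⊕0⊕1⊕0⊕0⊕0⊕1⊕0⊕0⊕0⊕0⊕0⊕1⊕0⊕0 = 1
s2 (pos 2,3,6,7,10,11,14,15,18,19,22,23,26,27,30,31): 1⊕1⊕1⊕1⊕1⊕0⊕1⊕1⊕0⊕0⊕1⊕0⊕1⊕1⊕0⊕0 = 0
s4 (pos 4,5,6,7,12,13,14,15,20,21,22,23,28,29,30,31): 1⊕0⊕1⊕1⊕1⊕0⊕1⊕1⊕0⊕0⊕1⊕0⊕0⊕0⊕0⊕0 = 1
s8 (pos 8,9,10,11,12,13,14,15,24,25,26,27,28,29,30,31): 0⊕0⊕1⊕0⊕1⊕0⊕1⊕1⊕1⊕0⊕1⊕1⊕0⊕0⊕0⊕0 = 1
s16 (pos 16,17,18,19,20,21,22,23,24,25,26,27,28,29,30,31): 1⊕0⊕0⊕0⊕0⊕0⊕1⊕0⊕1⊕0⊕1⊕1⊕0⊕0⊕0⊕0 = 1
Syndrome s16…s1 = 11101 → error at position 29.
Flip position 29: 1111011001010111000001010110000 → 1111011001010111000001010110100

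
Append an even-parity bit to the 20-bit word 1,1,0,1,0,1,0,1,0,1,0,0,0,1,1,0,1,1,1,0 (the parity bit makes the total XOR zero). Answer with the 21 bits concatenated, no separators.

110101010100011011101

XOR of the 20 data bits: 1⊕1⊕0⊕1⊕0⊕1⊕0⊕1⊕0⊕1⊕0⊕0⊕0⊕1⊕1⊕0⊕1⊕1⊕1⊕0 = 1
Parity bit = 1 (so all 21 bits XOR to 0).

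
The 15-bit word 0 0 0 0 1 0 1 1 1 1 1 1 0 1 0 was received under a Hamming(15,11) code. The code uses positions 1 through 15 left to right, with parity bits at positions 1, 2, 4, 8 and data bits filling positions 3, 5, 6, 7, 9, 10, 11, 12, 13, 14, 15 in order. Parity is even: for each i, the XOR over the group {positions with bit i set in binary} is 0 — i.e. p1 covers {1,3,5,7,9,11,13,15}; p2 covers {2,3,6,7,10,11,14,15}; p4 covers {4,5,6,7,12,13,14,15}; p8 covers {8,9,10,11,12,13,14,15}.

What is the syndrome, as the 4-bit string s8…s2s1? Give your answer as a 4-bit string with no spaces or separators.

0000

s1 (pos 1,3,5,7,9,11,13,15): 0⊕0⊕1⊕1⊕1⊕1⊕0⊕0 = 0
s2 (pos 2,3,6,7,10,11,14,15): 0⊕0⊕0⊕1⊕1⊕1⊕1⊕0 = 0
s4 (pos 4,5,6,7,12,13,14,15): 0⊕1⊕0⊕1⊕1⊕0⊕1⊕0 = 0
s8 (pos 8,9,10,11,12,13,14,15): 1⊕1⊕1⊕1⊕1⊕0⊕1⊕0 = 0
Syndrome s8…s1 = 0000 → no error.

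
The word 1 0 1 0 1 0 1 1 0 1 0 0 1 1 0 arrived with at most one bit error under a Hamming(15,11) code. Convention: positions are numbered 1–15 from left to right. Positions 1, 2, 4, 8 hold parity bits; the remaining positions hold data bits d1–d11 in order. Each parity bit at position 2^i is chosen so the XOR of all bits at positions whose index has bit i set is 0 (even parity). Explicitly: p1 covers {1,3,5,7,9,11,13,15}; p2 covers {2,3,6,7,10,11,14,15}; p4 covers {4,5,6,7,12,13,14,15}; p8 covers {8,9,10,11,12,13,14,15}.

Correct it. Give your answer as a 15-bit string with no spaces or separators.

001010110100110

s1 (pos 1,3,5,7,9,11,13,15): 1⊕1⊕1⊕1⊕0⊕0⊕1⊕0 = 1
s2 (pos 2,3,6,7,10,11,14,15): 0⊕1⊕0⊕1⊕1⊕0⊕1⊕0 = 0
s4 (pos 4,5,6,7,12,13,14,15): 0⊕1⊕0⊕1⊕0⊕1⊕1⊕0 = 0
s8 (pos 8,9,10,11,12,13,14,15): 1⊕0⊕1⊕0⊕0⊕1⊕1⊕0 = 0
Syndrome s8…s1 = 0001 → error at position 1.
Flip position 1: 101010110100110 → 001010110100110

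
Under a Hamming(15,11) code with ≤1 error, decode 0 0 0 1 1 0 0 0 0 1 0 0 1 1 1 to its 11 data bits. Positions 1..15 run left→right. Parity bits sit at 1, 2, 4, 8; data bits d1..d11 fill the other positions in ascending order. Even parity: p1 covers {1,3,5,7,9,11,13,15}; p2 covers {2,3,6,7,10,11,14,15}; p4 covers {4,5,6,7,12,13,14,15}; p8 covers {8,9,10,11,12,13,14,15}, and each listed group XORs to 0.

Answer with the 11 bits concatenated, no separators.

s1 (pos 1,3,5,7,9,11,13,15): 0⊕0⊕1⊕0⊕0⊕0⊕1⊕1 = 1
s2 (pos 2,3,6,7,10,11,14,15): 0⊕0⊕0⊕0⊕1⊕0⊕1⊕1 = 1
s4 (pos 4,5,6,7,12,13,14,15): 1⊕1⊕0⊕0⊕0⊕1⊕1⊕1 = 1
s8 (pos 8,9,10,11,12,13,14,15): 0⊕0⊕1⊕0⊕0⊕1⊕1⊕1 = 0
Syndrome s8…s1 = 0111 → error at position 7.
Flip position 7: 000110000100111 → 000110100100111
Read data bits from positions 3,5,6,7,9,10,11,12,13,14,15: 01010100111

01010100111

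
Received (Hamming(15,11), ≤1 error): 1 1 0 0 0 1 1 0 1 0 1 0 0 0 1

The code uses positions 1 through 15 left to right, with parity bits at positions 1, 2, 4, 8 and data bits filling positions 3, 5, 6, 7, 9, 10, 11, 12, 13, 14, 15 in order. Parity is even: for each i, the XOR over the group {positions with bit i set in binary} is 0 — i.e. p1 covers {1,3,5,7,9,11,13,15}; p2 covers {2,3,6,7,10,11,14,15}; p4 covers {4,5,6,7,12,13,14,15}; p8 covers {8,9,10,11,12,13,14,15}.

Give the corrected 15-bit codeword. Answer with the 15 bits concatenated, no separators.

110001101010000

s1 (pos 1,3,5,7,9,11,13,15): 1⊕0⊕0⊕1⊕1⊕1⊕0⊕1 = 1
s2 (pos 2,3,6,7,10,11,14,15): 1⊕0⊕1⊕1⊕0⊕1⊕0⊕1 = 1
s4 (pos 4,5,6,7,12,13,14,15): 0⊕0⊕1⊕1⊕0⊕0⊕0⊕1 = 1
s8 (pos 8,9,10,11,12,13,14,15): 0⊕1⊕0⊕1⊕0⊕0⊕0⊕1 = 1
Syndrome s8…s1 = 1111 → error at position 15.
Flip position 15: 110001101010001 → 110001101010000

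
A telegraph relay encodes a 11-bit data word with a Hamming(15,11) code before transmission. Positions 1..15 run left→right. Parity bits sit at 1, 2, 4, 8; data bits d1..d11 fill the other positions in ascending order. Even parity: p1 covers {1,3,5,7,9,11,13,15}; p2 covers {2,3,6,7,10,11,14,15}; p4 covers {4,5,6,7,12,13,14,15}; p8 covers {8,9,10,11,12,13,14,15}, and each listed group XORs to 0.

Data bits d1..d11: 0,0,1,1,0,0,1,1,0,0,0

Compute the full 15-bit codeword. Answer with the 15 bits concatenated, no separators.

Place data at non-parity positions: p1 p2 0 p4 0 1 1 p8 0 0 1 1 0 0 0
p1 (pos 1,3,5,7,9,11,13,15): XOR of data positions = 0⊕0⊕1⊕0⊕1⊕0⊕0 = 0
p2 (pos 2,3,6,7,10,11,14,15): XOR of data positions = 0⊕1⊕1⊕0⊕1⊕0⊕0 = 1
p4 (pos 4,5,6,7,12,13,14,15): XOR of data positions = 0⊕1⊕1⊕1⊕0⊕0⊕0 = 1
p8 (pos 8,9,10,11,12,13,14,15): XOR of data positions = 0⊕0⊕1⊕1⊕0⊕0⊕0 = 0
Codeword: 010101100011000

010101100011000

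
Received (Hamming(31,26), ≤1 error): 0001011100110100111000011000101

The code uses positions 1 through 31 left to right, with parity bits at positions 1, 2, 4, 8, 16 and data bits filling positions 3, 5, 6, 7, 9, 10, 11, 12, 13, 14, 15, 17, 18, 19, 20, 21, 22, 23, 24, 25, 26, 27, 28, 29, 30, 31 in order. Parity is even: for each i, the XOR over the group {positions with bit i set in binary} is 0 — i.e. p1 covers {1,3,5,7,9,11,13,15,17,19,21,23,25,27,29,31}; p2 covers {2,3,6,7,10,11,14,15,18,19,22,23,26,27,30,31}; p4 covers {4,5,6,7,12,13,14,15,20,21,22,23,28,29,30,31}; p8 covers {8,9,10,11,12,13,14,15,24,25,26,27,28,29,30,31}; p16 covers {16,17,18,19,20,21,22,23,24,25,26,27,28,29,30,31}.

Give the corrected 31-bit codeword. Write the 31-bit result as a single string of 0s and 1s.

0001011100110100111000111000101

s1 (pos 1,3,5,7,9,11,13,15,17,19,21,23,25,27,29,31): 0⊕0⊕0⊕1⊕0⊕1⊕0⊕0⊕1⊕1⊕0⊕0⊕1⊕0⊕1⊕1 = 1
s2 (pos 2,3,6,7,10,11,14,15,18,19,22,23,26,27,30,31): 0⊕0⊕1⊕1⊕0⊕1⊕1⊕0⊕1⊕1⊕0⊕0⊕0⊕0⊕0⊕1 = 1
s4 (pos 4,5,6,7,12,13,14,15,20,21,22,23,28,29,30,31): 1⊕0⊕1⊕1⊕1⊕0⊕1⊕0⊕0⊕0⊕0⊕0⊕0⊕1⊕0⊕1 = 1
s8 (pos 8,9,10,11,12,13,14,15,24,25,26,27,28,29,30,31): 1⊕0⊕0⊕1⊕1⊕0⊕1⊕0⊕1⊕1⊕0⊕0⊕0⊕1⊕0⊕1 = 0
s16 (pos 16,17,18,19,20,21,22,23,24,25,26,27,28,29,30,31): 0⊕1⊕1⊕1⊕0⊕0⊕0⊕0⊕1⊕1⊕0⊕0⊕0⊕1⊕0⊕1 = 1
Syndrome s16…s1 = 10111 → error at position 23.
Flip position 23: 0001011100110100111000011000101 → 0001011100110100111000111000101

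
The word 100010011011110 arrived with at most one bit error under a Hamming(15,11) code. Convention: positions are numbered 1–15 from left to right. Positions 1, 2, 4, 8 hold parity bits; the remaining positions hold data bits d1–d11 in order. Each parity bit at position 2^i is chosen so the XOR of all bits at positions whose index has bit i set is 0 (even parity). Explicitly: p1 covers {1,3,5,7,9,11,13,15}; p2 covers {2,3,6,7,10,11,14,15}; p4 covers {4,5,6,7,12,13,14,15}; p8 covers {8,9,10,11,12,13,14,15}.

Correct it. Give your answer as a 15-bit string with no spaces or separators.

s1 (pos 1,3,5,7,9,11,13,15): 1⊕0⊕1⊕0⊕1⊕1⊕1⊕0 = 1
s2 (pos 2,3,6,7,10,11,14,15): 0⊕0⊕0⊕0⊕0⊕1⊕1⊕0 = 0
s4 (pos 4,5,6,7,12,13,14,15): 0⊕1⊕0⊕0⊕1⊕1⊕1⊕0 = 0
s8 (pos 8,9,10,11,12,13,14,15): 1⊕1⊕0⊕1⊕1⊕1⊕1⊕0 = 0
Syndrome s8…s1 = 0001 → error at position 1.
Flip position 1: 100010011011110 → 000010011011110

000010011011110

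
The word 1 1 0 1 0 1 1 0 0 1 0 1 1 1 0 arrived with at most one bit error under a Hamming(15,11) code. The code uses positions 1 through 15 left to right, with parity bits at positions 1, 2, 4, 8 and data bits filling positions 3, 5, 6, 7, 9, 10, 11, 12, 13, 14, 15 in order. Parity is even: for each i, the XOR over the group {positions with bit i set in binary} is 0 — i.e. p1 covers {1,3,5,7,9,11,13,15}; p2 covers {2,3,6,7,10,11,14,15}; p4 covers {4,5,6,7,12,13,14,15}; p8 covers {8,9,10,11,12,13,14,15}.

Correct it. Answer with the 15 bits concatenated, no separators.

s1 (pos 1,3,5,7,9,11,13,15): 1⊕0⊕0⊕1⊕0⊕0⊕1⊕0 = 1
s2 (pos 2,3,6,7,10,11,14,15): 1⊕0⊕1⊕1⊕1⊕0⊕1⊕0 = 1
s4 (pos 4,5,6,7,12,13,14,15): 1⊕0⊕1⊕1⊕1⊕1⊕1⊕0 = 0
s8 (pos 8,9,10,11,12,13,14,15): 0⊕0⊕1⊕0⊕1⊕1⊕1⊕0 = 0
Syndrome s8…s1 = 0011 → error at position 3.
Flip position 3: 110101100101110 → 111101100101110

111101100101110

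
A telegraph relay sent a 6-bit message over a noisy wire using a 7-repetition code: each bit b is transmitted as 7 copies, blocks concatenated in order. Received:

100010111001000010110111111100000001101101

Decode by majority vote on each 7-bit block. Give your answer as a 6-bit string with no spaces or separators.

000101

Block 1 (1000101): 3 ones → 0
Block 2 (1100100): 3 ones → 0
Block 3 (0010110): 3 ones → 0
Block 4 (1111111): 7 ones → 1
Block 5 (0000000): 0 ones → 0
Block 6 (1101101): 5 ones → 1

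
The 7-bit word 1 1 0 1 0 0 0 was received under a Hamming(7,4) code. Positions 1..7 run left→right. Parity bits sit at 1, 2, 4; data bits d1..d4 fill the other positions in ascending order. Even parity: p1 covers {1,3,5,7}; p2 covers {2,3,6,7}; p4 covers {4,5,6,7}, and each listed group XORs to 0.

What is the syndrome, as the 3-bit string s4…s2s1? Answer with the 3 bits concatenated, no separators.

s1 (pos 1,3,5,7): 1⊕0⊕0⊕0 = 1
s2 (pos 2,3,6,7): 1⊕0⊕0⊕0 = 1
s4 (pos 4,5,6,7): 1⊕0⊕0⊕0 = 1
Syndrome s4…s1 = 111 → error at position 7.

111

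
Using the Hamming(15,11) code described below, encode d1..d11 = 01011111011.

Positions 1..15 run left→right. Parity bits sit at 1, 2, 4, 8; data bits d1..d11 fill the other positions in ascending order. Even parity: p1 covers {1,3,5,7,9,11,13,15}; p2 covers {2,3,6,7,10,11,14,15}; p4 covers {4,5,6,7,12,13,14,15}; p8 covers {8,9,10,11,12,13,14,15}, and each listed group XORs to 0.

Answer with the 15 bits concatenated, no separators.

Place data at non-parity positions: p1 p2 0 p4 1 0 1 p8 1 1 1 1 0 1 1
p1 (pos 1,3,5,7,9,11,13,15): XOR of data positions = 0⊕1⊕1⊕1⊕1⊕0⊕1 = 1
p2 (pos 2,3,6,7,10,11,14,15): XOR of data positions = 0⊕0⊕1⊕1⊕1⊕1⊕1 = 1
p4 (pos 4,5,6,7,12,13,14,15): XOR of data positions = 1⊕0⊕1⊕1⊕0⊕1⊕1 = 1
p8 (pos 8,9,10,11,12,13,14,15): XOR of data positions = 1⊕1⊕1⊕1⊕0⊕1⊕1 = 0
Codeword: 110110101111011

110110101111011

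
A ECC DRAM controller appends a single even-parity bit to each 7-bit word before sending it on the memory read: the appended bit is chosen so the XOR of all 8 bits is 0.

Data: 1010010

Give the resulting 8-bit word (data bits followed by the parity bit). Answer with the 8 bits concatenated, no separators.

10100101

XOR of the 7 data bits: 1⊕0⊕1⊕0⊕0⊕1⊕0 = 1
Parity bit = 1 (so all 8 bits XOR to 0).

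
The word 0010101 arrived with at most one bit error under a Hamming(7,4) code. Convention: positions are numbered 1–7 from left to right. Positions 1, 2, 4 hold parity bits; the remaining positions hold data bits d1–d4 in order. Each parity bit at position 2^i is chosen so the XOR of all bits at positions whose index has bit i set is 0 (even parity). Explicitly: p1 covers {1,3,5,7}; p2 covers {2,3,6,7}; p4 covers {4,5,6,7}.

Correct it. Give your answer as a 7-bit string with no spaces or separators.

s1 (pos 1,3,5,7): 0⊕1⊕1⊕1 = 1
s2 (pos 2,3,6,7): 0⊕1⊕0⊕1 = 0
s4 (pos 4,5,6,7): 0⊕1⊕0⊕1 = 0
Syndrome s4…s1 = 001 → error at position 1.
Flip position 1: 0010101 → 1010101

1010101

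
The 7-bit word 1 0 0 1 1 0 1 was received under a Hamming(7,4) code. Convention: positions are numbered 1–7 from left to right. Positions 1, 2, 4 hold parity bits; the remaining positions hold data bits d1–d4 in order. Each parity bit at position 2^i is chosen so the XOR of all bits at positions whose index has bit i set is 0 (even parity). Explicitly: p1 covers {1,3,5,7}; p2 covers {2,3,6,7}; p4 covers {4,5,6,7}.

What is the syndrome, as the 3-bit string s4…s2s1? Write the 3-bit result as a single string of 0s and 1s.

s1 (pos 1,3,5,7): 1⊕0⊕1⊕1 = 1
s2 (pos 2,3,6,7): 0⊕0⊕0⊕1 = 1
s4 (pos 4,5,6,7): 1⊕1⊕0⊕1 = 1
Syndrome s4…s1 = 111 → error at position 7.

111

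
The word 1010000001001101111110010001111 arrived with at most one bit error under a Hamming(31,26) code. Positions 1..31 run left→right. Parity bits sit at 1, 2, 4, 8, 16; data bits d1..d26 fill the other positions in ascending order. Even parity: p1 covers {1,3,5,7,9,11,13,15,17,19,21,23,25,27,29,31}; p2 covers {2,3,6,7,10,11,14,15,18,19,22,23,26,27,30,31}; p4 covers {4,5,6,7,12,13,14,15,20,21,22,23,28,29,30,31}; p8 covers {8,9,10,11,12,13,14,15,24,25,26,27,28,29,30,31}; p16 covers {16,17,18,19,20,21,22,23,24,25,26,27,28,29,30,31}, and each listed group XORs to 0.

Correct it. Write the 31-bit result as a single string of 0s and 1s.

1010000001001101101110010001111

s1 (pos 1,3,5,7,9,11,13,15,17,19,21,23,25,27,29,31): 1⊕1⊕0⊕0⊕0⊕0⊕1⊕0⊕1⊕1⊕1⊕0⊕0⊕0⊕1⊕1 = 0
s2 (pos 2,3,6,7,10,11,14,15,18,19,22,23,26,27,30,31): 0⊕1⊕0⊕0⊕1⊕0⊕1⊕0⊕1⊕1⊕0⊕0⊕0⊕0⊕1⊕1 = 1
s4 (pos 4,5,6,7,12,13,14,15,20,21,22,23,28,29,30,31): 0⊕0⊕0⊕0⊕0⊕1⊕1⊕0⊕1⊕1⊕0⊕0⊕1⊕1⊕1⊕1 = 0
s8 (pos 8,9,10,11,12,13,14,15,24,25,26,27,28,29,30,31): 0⊕0⊕1⊕0⊕0⊕1⊕1⊕0⊕1⊕0⊕0⊕0⊕1⊕1⊕1⊕1 = 0
s16 (pos 16,17,18,19,20,21,22,23,24,25,26,27,28,29,30,31): 1⊕1⊕1⊕1⊕1⊕1⊕0⊕0⊕1⊕0⊕0⊕0⊕1⊕1⊕1⊕1 = 1
Syndrome s16…s1 = 10010 → error at position 18.
Flip position 18: 1010000001001101111110010001111 → 1010000001001101101110010001111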